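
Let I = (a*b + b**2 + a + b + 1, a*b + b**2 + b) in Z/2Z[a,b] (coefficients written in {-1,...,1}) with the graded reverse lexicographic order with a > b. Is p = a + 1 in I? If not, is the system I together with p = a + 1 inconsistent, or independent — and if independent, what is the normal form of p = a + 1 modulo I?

a + 1 lies in I (it reduces to 0).

First compute the reduced Gröbner basis of I by Buchberger's algorithm.
f_1 = a*b + b**2 + a + b + 1, LT = a*b.
f_2 = a*b + b**2 + b, LT = a*b.

S(f_1,f_2): lcm = a*b. S = a + 1.
  leading term a: no divisor's leading term divides it; move a to the remainder.
  leading term 1: no divisor's leading term divides it; move 1 to the remainder.
  remainder a + 1 ≠ 0; add h_3 = a + 1 to the basis.

S(f_1,h_3): lcm = a*b. S = b**2 + a + 1.
  leading term b**2: no divisor's leading term divides it; move b**2 to the remainder.
  leading term a: subtract (1)·h_3 from a + 1 → 0
  remainder b**2 ≠ 0; add h_4 = b**2 to the basis.

The other S-polynomials (S(f_2,h_3), S(f_1,h_4), S(f_2,h_4), S(h_3,h_4)) all reduce to 0 modulo the current basis, so we have a Gröbner basis.
Inter-reduce: drop elements whose leading term is divisible by another's, tail-reduce, and make monic.
Reduced Gröbner basis: {b**2, a + 1}.
Label its elements g_1 = b**2, g_2 = a + 1.

Reduce p = a + 1 modulo G:
  leading term a: subtract (1)·g_2 from a + 1 → 0
  normal form = 0.
Since the normal form is 0, p ∈ I.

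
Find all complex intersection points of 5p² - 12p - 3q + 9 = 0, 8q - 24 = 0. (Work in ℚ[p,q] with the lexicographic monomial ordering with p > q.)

Compute a lex Gröbner basis by Buchberger's algorithm.
f_1 = 5p² - 12p - 3q + 9, LT = p².
f_2 = 8q - 24, LT = q.

The S-polynomials (S(f_1,f_2)) all reduce to 0 modulo the current basis, so we have a Gröbner basis.
Inter-reduce: drop elements whose leading term is divisible by another's, tail-reduce, and make monic.
Reduced Gröbner basis: {p² - 12/5p, q - 3}.

Since the basis is lex-ordered, q - 3 is univariate in q. Its roots are {3}. Back-substituting each root into the other basis elements fixes the other coordinates.
  q = 3: the earlier basis element becomes p² - 12/5p = 0, giving p = 0, 12/5 — points (0, 3), (12/5, 3).
Check: every point annihilates each of the original generators.

{(0, 3), (12/5, 3)}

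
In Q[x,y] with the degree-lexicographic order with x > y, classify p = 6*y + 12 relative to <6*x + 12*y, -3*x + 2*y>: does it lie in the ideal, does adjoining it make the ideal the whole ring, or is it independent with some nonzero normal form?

First compute the reduced Gröbner basis of I by Buchberger's algorithm.
f_1 = 6*x + 12*y, LT = x.
f_2 = -3*x + 2*y, LT = x.

S(f_1,f_2): lcm = x. S = 8/3*y.
  leading term y: no divisor's leading term divides it; move 8/3*y to the remainder.
  remainder 8/3*y ≠ 0; add h_3 = 8/3*y to the basis.

S(f_1,h_3): leading monomials are coprime, so the S-polynomial reduces to 0 (Buchberger's first criterion).
S(f_2,h_3): leading monomials are coprime, so the S-polynomial reduces to 0 (Buchberger's first criterion).
Every S-polynomial of the final basis reduces to 0, so we have a Gröbner basis.
Inter-reduce: drop elements whose leading term is divisible by another's, tail-reduce, and make monic.
Reduced Gröbner basis: {x, y}.
Label its elements g_1 = x, g_2 = y.

Reduce p = 6*y + 12 modulo G:
  leading term y: subtract (6)·g_2 from 6*y + 12 → 12
  leading term 1: no divisor's leading term divides it; move 12 to the remainder.
  normal form = 12.
The normal form is nonzero, so p ∉ I. Since p minus its normal form lies in I, I + (p) = I + (r) where r = 12; decide whether this ideal is the whole ring.
Here r = 12 is a nonzero constant, hence a unit: 1 ∈ I + (p), the Gröbner basis of I + (p) is {1}, and the enlarged system has no common solution — adjoining p is inconsistent.

Adjoining 6*y + 12 makes the ideal the whole ring: the system is inconsistent.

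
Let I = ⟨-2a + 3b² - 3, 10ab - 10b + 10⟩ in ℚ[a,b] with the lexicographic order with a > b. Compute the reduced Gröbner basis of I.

G = {a - 3/2b² + 3/2, b³ - 5/3b + ⅔}

f_1 = -2a + 3b² - 3, LT = a.
f_2 = 10ab - 10b + 10, LT = ab.

S(f_1,f_2): lcm = ab. S = -3/2b³ + 5/2b - 1.
  leading term b³: no divisor's leading term divides it; move -3/2b³ to the remainder.
  leading term b: no divisor's leading term divides it; move 5/2b to the remainder.
  leading term 1: no divisor's leading term divides it; move -1 to the remainder.
  remainder -3/2b³ + 5/2b - 1 ≠ 0; add g_3 = -3/2b³ + 5/2b - 1 to the basis.

The other S-polynomials (S(f_1,g_3), S(f_2,g_3)) all reduce to 0 modulo the current basis, so we have a Gröbner basis.
Inter-reduce: drop elements whose leading term is divisible by another's, tail-reduce, and make monic.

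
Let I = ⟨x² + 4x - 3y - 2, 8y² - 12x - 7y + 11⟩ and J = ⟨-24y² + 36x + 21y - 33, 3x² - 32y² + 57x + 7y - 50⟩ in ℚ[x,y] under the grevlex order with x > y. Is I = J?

No, the ideals differ.

Two ideals are equal iff their reduced Gröbner bases coincide (the reduced basis is unique for a fixed ordering).
Buchberger on the first generating set:
f_1 = x² + 4x - 3y - 2, LT = x².
f_2 = 8y² - 12x - 7y + 11, LT = y².

The S-polynomials (S(f_1,f_2)) all reduce to 0 modulo the current basis, so we have a Gröbner basis.
Inter-reduce: drop elements whose leading term is divisible by another's, tail-reduce, and make monic.
Reduced Gröbner basis: {x² + 4x - 3y - 2, y² - 3/2x - ⅞y + 11/8}.

Buchberger on the second generating set:
h_1 = -24y² + 36x + 21y - 33, LT = y².
h_2 = 3x² - 32y² + 57x + 7y - 50, LT = x².

The S-polynomials (S(h_1,h_2)) all reduce to 0 modulo the current basis, so we have a Gröbner basis.
Inter-reduce: drop elements whose leading term is divisible by another's, tail-reduce, and make monic.
Reduced Gröbner basis: {x² + 3x - 7y - 2, y² - 3/2x - ⅞y + 11/8}.

Since the reduced bases disagree, the two ideals are not the same.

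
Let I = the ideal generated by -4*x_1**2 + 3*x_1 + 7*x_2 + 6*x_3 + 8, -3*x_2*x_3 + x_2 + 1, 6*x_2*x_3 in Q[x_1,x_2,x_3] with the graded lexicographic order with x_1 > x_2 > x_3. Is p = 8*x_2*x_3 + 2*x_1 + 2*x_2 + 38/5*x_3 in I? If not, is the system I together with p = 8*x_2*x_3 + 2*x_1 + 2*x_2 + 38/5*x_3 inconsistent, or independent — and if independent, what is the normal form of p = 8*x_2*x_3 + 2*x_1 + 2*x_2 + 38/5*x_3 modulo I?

8*x_2*x_3 + 2*x_1 + 2*x_2 + 38/5*x_3 is independent of I; its normal form modulo I is 2*x_1 - 2.

First compute the reduced Gröbner basis of I by Buchberger's algorithm.
f_1 = -4*x_1**2 + 3*x_1 + 7*x_2 + 6*x_3 + 8, LT = x_1**2.
f_2 = -3*x_2*x_3 + x_2 + 1, LT = x_2*x_3.
f_3 = 6*x_2*x_3, LT = x_2*x_3.

S(f_2,f_3): lcm = x_2*x_3. S = -1/3*x_2 - 1/3.
  reduce S modulo (f_1, f_2, f_3):
  remainder -1/3*x_2 - 1/3 ≠ 0; add h_4 = -1/3*x_2 - 1/3 to the basis.

S(f_2,h_4): lcm = x_2*x_3. S = -1/3*x_2 - x_3 - 1/3.
  reduce S modulo (f_1, f_2, f_3, h_4):
  remainder -x_3 ≠ 0; add h_5 = -x_3 to the basis.

The other S-polynomials (S(f_1,f_2), S(f_1,f_3), S(f_1,h_4), S(f_3,h_4), S(f_1,h_5), S(f_2,h_5), S(f_3,h_5), S(h_4,h_5)) all reduce to 0 modulo the current basis, so we have a Gröbner basis.
Inter-reduce: drop elements whose leading term is divisible by another's, tail-reduce, and make monic.
Reduced Gröbner basis: {x_1**2 - 3/4*x_1 - 1/4, x_2 + 1, x_3}.
Label its elements g_1 = x_1**2 - 3/4*x_1 - 1/4, g_2 = x_2 + 1, g_3 = x_3.

Reduce p = 8*x_2*x_3 + 2*x_1 + 2*x_2 + 38/5*x_3 modulo G:
  leading term x_2*x_3: subtract (8*x_3)·g_2 from 8*x_2*x_3 + 2*x_1 + 2*x_2 + 38/5*x_3 → 2*x_1 + 2*x_2 - 2/5*x_3
  leading term x_1: no divisor's leading term divides it; move 2*x_1 to the remainder.
  leading term x_2: subtract (2)·g_2 from 2*x_2 - 2/5*x_3 → -2/5*x_3 - 2
  leading term x_3: subtract (-2/5)·g_3 from -2/5*x_3 - 2 → -2
  leading term 1: no divisor's leading term divides it; move -2 to the remainder.
  normal form = 2*x_1 - 2.
The normal form is nonzero, so p ∉ I. Since p minus its normal form lies in I, I + (p) = I + (r) where r = 2*x_1 - 2; decide whether this ideal is the whole ring.
Run Buchberger on G together with r (pairs among the g_i already reduce to 0 since G is a Gröbner basis):
g_1 = x_1**2 - 3/4*x_1 - 1/4, LT = x_1**2.
g_2 = x_2 + 1, LT = x_2.
g_3 = x_3, LT = x_3.
r = 2*x_1 - 2, LT = x_1.

The S-polynomials (S(g_1,g_2), S(g_1,g_3), S(g_1,r), S(g_2,g_3), S(g_2,r), S(g_3,r)) all reduce to 0 modulo the current basis, so we have a Gröbner basis.
Inter-reduce: drop elements whose leading term is divisible by another's, tail-reduce, and make monic.
Reduced Gröbner basis: {x_1 - 1, x_2 + 1, x_3}.
The reduced Gröbner basis of I + (p) is {x_1 - 1, x_2 + 1, x_3} ≠ {1}, a proper ideal, so the enlarged system stays consistent: p is independent of I, with normal form 2*x_1 - 2.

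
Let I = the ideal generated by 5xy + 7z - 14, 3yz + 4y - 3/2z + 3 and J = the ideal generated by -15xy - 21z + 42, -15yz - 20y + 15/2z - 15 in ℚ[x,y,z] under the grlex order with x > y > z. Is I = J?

Since reduced Gröbner bases are canonical representatives of ideals under a given ordering, it suffices to compute and compare them.
Buchberger on the first generating set:
f_1 = 5xy + 7z - 14, LT = xy.
f_2 = 3yz + 4y - 3/2z + 3, LT = yz.

S(f_1,f_2): lcm = xyz. S = -4/3xy + ½xz + 7/5z² - x - 14/5z.
  leading term xy: subtract (-4/15)·f_1 from -4/3xy + ½xz + 7/5z² - x - 14/5z → ½xz + 7/5z² - x - 14/15z - 56/15
  leading term xz: no divisor's leading term divides it; move ½xz to the remainder.
  leading term z²: no divisor's leading term divides it; move 7/5z² to the remainder.
  leading term x: no divisor's leading term divides it; move -x to the remainder.
  leading term z: no divisor's leading term divides it; move -14/15z to the remainder.
  leading term 1: no divisor's leading term divides it; move -56/15 to the remainder.
  remainder ½xz + 7/5z² - x - 14/15z - 56/15 ≠ 0; add g_3 = ½xz + 7/5z² - x - 14/15z - 56/15 to the basis.

The other S-polynomials (S(f_1,g_3), S(f_2,g_3)) all reduce to 0 modulo the current basis, so we have a Gröbner basis.
Inter-reduce: drop elements whose leading term is divisible by another's, tail-reduce, and make monic.
Reduced Gröbner basis: {xy + 7/5z - 14/5, xz + 14/5z² - 2x - 28/15z - 112/15, yz + 4/3y - ½z + 1}.

Buchberger on the second generating set:
h_1 = -15xy - 21z + 42, LT = xy.
h_2 = -15yz - 20y + 15/2z - 15, LT = yz.

S(h_1,h_2): lcm = xyz. S = -4/3xy + ½xz + 7/5z² - x - 14/5z.
  leading term xy: subtract (4/45)·h_1 from -4/3xy + ½xz + 7/5z² - x - 14/5z → ½xz + 7/5z² - x - 14/15z - 56/15
  leading term xz: no divisor's leading term divides it; move ½xz to the remainder.
  leading term z²: no divisor's leading term divides it; move 7/5z² to the remainder.
  leading term x: no divisor's leading term divides it; move -x to the remainder.
  leading term z: no divisor's leading term divides it; move -14/15z to the remainder.
  leading term 1: no divisor's leading term divides it; move -56/15 to the remainder.
  remainder ½xz + 7/5z² - x - 14/15z - 56/15 ≠ 0; add k_3 = ½xz + 7/5z² - x - 14/15z - 56/15 to the basis.

The other S-polynomials (S(h_1,k_3), S(h_2,k_3)) all reduce to 0 modulo the current basis, so we have a Gröbner basis.
Inter-reduce: drop elements whose leading term is divisible by another's, tail-reduce, and make monic.
Reduced Gröbner basis: {xy + 7/5z - 14/5, xz + 14/5z² - 2x - 28/15z - 112/15, yz + 4/3y - ½z + 1}.

The two bases agree; hence the ideals are identical.

Yes, the ideals are equal.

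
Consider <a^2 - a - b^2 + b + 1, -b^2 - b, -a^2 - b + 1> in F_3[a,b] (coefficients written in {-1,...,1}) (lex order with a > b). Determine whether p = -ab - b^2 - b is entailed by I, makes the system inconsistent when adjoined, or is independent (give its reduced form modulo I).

-ab - b^2 - b lies in I (it reduces to 0).

First compute the reduced Gröbner basis of I by Buchberger's algorithm.
f_1 = a^2 - a - b^2 + b + 1, LT = a^2.
f_2 = -b^2 - b, LT = b^2.
f_3 = -a^2 - b + 1, LT = a^2.

S(f_1,f_2): leading monomials are coprime, so the S-polynomial reduces to 0 (Buchberger's first criterion).
S(f_1,f_3): lcm = a^2. S = -a - b^2 - 1.
  leading term a: no divisor's leading term divides it; move -a to the remainder.
  leading term b^2: subtract (1)·f_2 from -b^2 - 1 → b - 1
  leading term b: no divisor's leading term divides it; move b to the remainder.
  leading term 1: no divisor's leading term divides it; move -1 to the remainder.
  remainder -a + b - 1 ≠ 0; add h_4 = -a + b - 1 to the basis.

S(f_2,f_3): leading monomials are coprime, so the S-polynomial reduces to 0 (Buchberger's first criterion).
S(f_1,h_4): lcm = a^2. S = ab + a - b^2 + b + 1.
  leading term ab: subtract (-b)·h_4 from ab + a - b^2 + b + 1 → a + 1
  leading term a: subtract (-1)·h_4 from a + 1 → b
  leading term b: no divisor's leading term divides it; move b to the remainder.
  remainder b ≠ 0; add h_5 = b to the basis.

S(f_2,h_4): leading monomials are coprime, so the S-polynomial reduces to 0 (Buchberger's first criterion).
S(f_3,h_4): lcm = a^2. S = ab - a + b - 1.
  leading term ab: subtract (-b)·h_4 from ab - a + b - 1 → -a + b^2 - 1
  leading term a: subtract (1)·h_4 from -a + b^2 - 1 → b^2 - b
  leading term b^2: subtract (-1)·f_2 from b^2 - b → b
  leading term b: subtract (1)·h_5 from b → 0
  remainder 0.

S(f_1,h_5): leading monomials are coprime, so the S-polynomial reduces to 0 (Buchberger's first criterion).
S(f_2,h_5): lcm = b^2. S = b.
  leading term b: subtract (1)·h_5 from b → 0
  remainder 0.

S(f_3,h_5): leading monomials are coprime, so the S-polynomial reduces to 0 (Buchberger's first criterion).
S(h_4,h_5): leading monomials are coprime, so the S-polynomial reduces to 0 (Buchberger's first criterion).
Every S-polynomial of the final basis reduces to 0, so we have a Gröbner basis.
Inter-reduce: drop elements whose leading term is divisible by another's, tail-reduce, and make monic.
Reduced Gröbner basis: {a + 1, b}.
Label its elements g_1 = a + 1, g_2 = b.

Reduce p = -ab - b^2 - b modulo G:
  leading term ab: subtract (-b)·g_1 from -ab - b^2 - b → -b^2
  leading term b^2: subtract (-b)·g_2 from -b^2 → 0
  normal form = 0.
Since the normal form is 0, p ∈ I.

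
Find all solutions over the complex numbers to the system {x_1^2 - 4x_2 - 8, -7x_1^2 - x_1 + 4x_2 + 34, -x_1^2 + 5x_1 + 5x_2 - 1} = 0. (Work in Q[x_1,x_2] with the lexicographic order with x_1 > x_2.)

{(2, -1)}

Compute a lex Gröbner basis by Buchberger's algorithm.
f_1 = x_1^2 - 4x_2 - 8, LT = x_1^2.
f_2 = -7x_1^2 - x_1 + 4x_2 + 34, LT = x_1^2.
f_3 = -x_1^2 + 5x_1 + 5x_2 - 1, LT = x_1^2.

S(f_1,f_2): lcm = x_1^2. S = -1/7x_1 - 24/7x_2 - 22/7.
  leading term x_1: no divisor's leading term divides it; move -1/7x_1 to the remainder.
  leading term x_2: no divisor's leading term divides it; move -24/7x_2 to the remainder.
  leading term 1: no divisor's leading term divides it; move -22/7 to the remainder.
  remainder -1/7x_1 - 24/7x_2 - 22/7 ≠ 0; add h_4 = -1/7x_1 - 24/7x_2 - 22/7 to the basis.

S(f_1,f_3): lcm = x_1^2. S = 5x_1 + x_2 - 9.
  leading term x_1: subtract (-35)·h_4 from 5x_1 + x_2 - 9 → -119x_2 - 119
  leading term x_2: no divisor's leading term divides it; move -119x_2 to the remainder.
  leading term 1: no divisor's leading term divides it; move -119 to the remainder.
  remainder -119x_2 - 119 ≠ 0; add h_5 = -119x_2 - 119 to the basis.

The other S-polynomials (S(f_2,f_3), S(f_1,h_4), S(f_2,h_4), S(f_3,h_4), S(f_1,h_5), S(f_2,h_5), S(f_3,h_5), S(h_4,h_5)) all reduce to 0 modulo the current basis, so we have a Gröbner basis.
Inter-reduce: drop elements whose leading term is divisible by another's, tail-reduce, and make monic.
Reduced Gröbner basis: {x_1 - 2, x_2 + 1}.

Since the basis is lex-ordered, x_2 + 1 is univariate in x_2. Its roots are {-1}. Back-substituting each root into the other basis elements fixes the other coordinates.
  x_2 = -1: the earlier basis element becomes x_1 - 2 = 0, giving x_1 = 2 — point (2, -1).
Check: every point annihilates each of the original generators.
Zero-dimensionality of the ideal guarantees finitely many solutions over ℂ.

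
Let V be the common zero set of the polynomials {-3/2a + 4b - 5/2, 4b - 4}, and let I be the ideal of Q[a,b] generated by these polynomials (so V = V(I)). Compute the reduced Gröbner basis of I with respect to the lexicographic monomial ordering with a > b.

G = {a - 1, b - 1}

f_1 = -3/2a + 4b - 5/2, LT = a.
f_2 = 4b - 4, LT = b.

The S-polynomials (S(f_1,f_2)) all reduce to 0 modulo the current basis, so we have a Gröbner basis.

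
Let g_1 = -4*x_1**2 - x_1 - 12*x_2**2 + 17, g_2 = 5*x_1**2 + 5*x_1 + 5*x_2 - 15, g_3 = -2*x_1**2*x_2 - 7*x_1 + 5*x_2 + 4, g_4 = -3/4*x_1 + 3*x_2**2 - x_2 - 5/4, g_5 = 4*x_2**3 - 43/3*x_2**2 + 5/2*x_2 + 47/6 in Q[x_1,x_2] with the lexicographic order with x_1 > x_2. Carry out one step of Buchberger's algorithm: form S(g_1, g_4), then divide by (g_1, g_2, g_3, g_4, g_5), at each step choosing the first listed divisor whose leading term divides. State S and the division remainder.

S(g_1, g_4) = 4*x_1*x_2**2 - 4/3*x_1*x_2 - 17/12*x_1 + 3*x_2**2 - 17/4; remainder on division = 449/3*x_2**2 - 1015/18*x_2 - 1679/18.

lcm(LM(g_1), LM(g_4)) = x_1**2.
S = (lcm/LT(g_1))·g_1 − (lcm/LT(g_4))·g_4 = 4*x_1*x_2**2 - 4/3*x_1*x_2 - 17/12*x_1 + 3*x_2**2 - 17/4.
Reduce S modulo (g_1, g_2, g_3, g_4, g_5) in that order:
  leading term x_1*x_2**2: subtract (-16/3*x_2**2)·g_4 from 4*x_1*x_2**2 - 4/3*x_1*x_2 - 17/12*x_1 + 3*x_2**2 - 17/4 → -4/3*x_1*x_2 - 17/12*x_1 + 16*x_2**4 - 16/3*x_2**3 - 11/3*x_2**2 - 17/4
  leading term x_1*x_2: subtract (16/9*x_2)·g_4 from -4/3*x_1*x_2 - 17/12*x_1 + 16*x_2**4 - 16/3*x_2**3 - 11/3*x_2**2 - 17/4 → -17/12*x_1 + 16*x_2**4 - 32/3*x_2**3 - 17/9*x_2**2 + 20/9*x_2 - 17/4
  leading term x_1: subtract (17/9)·g_4 from -17/12*x_1 + 16*x_2**4 - 32/3*x_2**3 - 17/9*x_2**2 + 20/9*x_2 - 17/4 → 16*x_2**4 - 32/3*x_2**3 - 68/9*x_2**2 + 37/9*x_2 - 17/9
  leading term x_2**4: subtract (4*x_2)·g_5 from 16*x_2**4 - 32/3*x_2**3 - 68/9*x_2**2 + 37/9*x_2 - 17/9 → 140/3*x_2**3 - 158/9*x_2**2 - 245/9*x_2 - 17/9
  leading term x_2**3: subtract (35/3)·g_5 from 140/3*x_2**3 - 158/9*x_2**2 - 245/9*x_2 - 17/9 → 449/3*x_2**2 - 1015/18*x_2 - 1679/18
  leading term x_2**2: no divisor's leading term divides it; move 449/3*x_2**2 to the remainder.
  leading term x_2: no divisor's leading term divides it; move -1015/18*x_2 to the remainder.
  leading term 1: no divisor's leading term divides it; move -1679/18 to the remainder.
The remainder 449/3*x_2**2 - 1015/18*x_2 - 1679/18 is nonzero, so it would be added as the next basis element.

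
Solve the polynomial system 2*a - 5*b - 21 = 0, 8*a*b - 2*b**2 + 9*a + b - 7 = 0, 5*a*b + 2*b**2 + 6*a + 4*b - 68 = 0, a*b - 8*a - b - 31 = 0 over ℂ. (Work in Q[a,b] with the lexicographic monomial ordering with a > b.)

Compute a lex Gröbner basis by Buchberger's algorithm.
f_1 = 2*a - 5*b - 21, LT = a.
f_2 = 8*a*b + 9*a - 2*b**2 + b - 7, LT = a*b.
f_3 = 5*a*b + 6*a + 2*b**2 + 4*b - 68, LT = a*b.
f_4 = a*b - 8*a - b - 31, LT = a*b.

S(f_1,f_2): lcm = a*b. S = -9/8*a - 9/4*b**2 - 85/8*b + 7/8.
  reduce S modulo (f_1, f_2, f_3, f_4):
  remainder -9/4*b**2 - 215/16*b - 175/16 ≠ 0; add h_5 = -9/4*b**2 - 215/16*b - 175/16 to the basis.

S(f_1,f_3): lcm = a*b. S = -6/5*a - 29/10*b**2 - 113/10*b + 68/5.
  reduce S modulo (f_1, f_2, f_3, f_4, h_5):
  remainder 1087/360*b + 1087/72 ≠ 0; add h_6 = 1087/360*b + 1087/72 to the basis.

The other S-polynomials (S(f_1,f_4), S(f_2,f_3), S(f_2,f_4), S(f_3,f_4), S(f_1,h_5), S(f_2,h_5), S(f_3,h_5), S(f_4,h_5), S(f_1,h_6), S(f_2,h_6), S(f_3,h_6), S(f_4,h_6), S(h_5,h_6)) all reduce to 0 modulo the current basis, so we have a Gröbner basis.
Inter-reduce: drop elements whose leading term is divisible by another's, tail-reduce, and make monic.
Reduced Gröbner basis: {a + 2, b + 5}.

Since the basis is lex-ordered, b + 5 is univariate in b. Its roots are {-5}. Back-substituting each root into the other basis elements fixes the other coordinates.
  b = -5: the earlier basis element becomes a + 2 = 0, giving a = -2 — point (-2, -5).

{(-2, -5)}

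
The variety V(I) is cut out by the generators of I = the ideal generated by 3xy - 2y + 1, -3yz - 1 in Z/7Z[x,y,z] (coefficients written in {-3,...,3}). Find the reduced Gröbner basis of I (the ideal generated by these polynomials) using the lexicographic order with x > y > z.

G = {x - z - 3, yz - 2}

f_1 = 3xy - 2y + 1, LT = xy.
f_2 = -3yz - 1, LT = yz.

S(f_1,f_2): lcm = xyz. S = 2x - 3yz - 2z.
  reduce S modulo (f_1, f_2):
  remainder 2x - 2z + 1 ≠ 0; add g_3 = 2x - 2z + 1 to the basis.

The other S-polynomials (S(f_1,g_3), S(f_2,g_3)) all reduce to 0 modulo the current basis, so we have a Gröbner basis.
Inter-reduce: drop elements whose leading term is divisible by another's, tail-reduce, and make monic.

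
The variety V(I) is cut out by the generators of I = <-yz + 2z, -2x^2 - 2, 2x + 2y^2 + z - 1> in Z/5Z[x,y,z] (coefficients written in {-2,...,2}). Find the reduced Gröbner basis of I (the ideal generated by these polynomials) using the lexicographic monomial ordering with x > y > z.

G = {x + y^2 - 2z + 2, y^4 - y^2 - z^2 + z, yz - 2z, z^3 - z^2 - 2z}

This is the nonlinear analogue of row-reducing a linear system.

f_1 = -yz + 2z, LT = yz.
f_2 = -2x^2 - 2, LT = x^2.
f_3 = 2x + 2y^2 + z - 1, LT = x.

S(f_2,f_3): lcm = x^2. S = -xy^2 + 2xz - 2x + 1.
  leading term xy^2: subtract (2y^2)·f_3 from -xy^2 + 2xz - 2x + 1 → 2xz - 2x + y^4 - 2y^2z + 2y^2 + 1
  leading term xz: subtract (z)·f_3 from 2xz - 2x + y^4 - 2y^2z + 2y^2 + 1 → -2x + y^4 + y^2z + 2y^2 - z^2 + z + 1
  leading term x: subtract (-1)·f_3 from -2x + y^4 + y^2z + 2y^2 - z^2 + z + 1 → y^4 + y^2z - y^2 - z^2 + 2z
  leading term y^4: no divisor's leading term divides it; move y^4 to the remainder.
  leading term y^2z: subtract (-y)·f_1 from y^2z - y^2 - z^2 + 2z → -y^2 + 2yz - z^2 + 2z
  leading term y^2: no divisor's leading term divides it; move -y^2 to the remainder.
  leading term yz: subtract (-2)·f_1 from 2yz - z^2 + 2z → -z^2 + z
  leading term z^2: no divisor's leading term divides it; move -z^2 to the remainder.
  leading term z: no divisor's leading term divides it; move z to the remainder.
  remainder y^4 - y^2 - z^2 + z ≠ 0; add g_4 = y^4 - y^2 - z^2 + z to the basis.

S(f_1,g_4): lcm = y^4z. S = -2y^3z + y^2z + z^3 - z^2.
  leading term y^3z: subtract (2y^2)·f_1 from -2y^3z + y^2z + z^3 - z^2 → 2y^2z + z^3 - z^2
  leading term y^2z: subtract (-2y)·f_1 from 2y^2z + z^3 - z^2 → -yz + z^3 - z^2
  leading term yz: subtract (1)·f_1 from -yz + z^3 - z^2 → z^3 - z^2 - 2z
  leading term z^3: no divisor's leading term divides it; move z^3 to the remainder.
  leading term z^2: no divisor's leading term divides it; move -z^2 to the remainder.
  leading term z: no divisor's leading term divides it; move -2z to the remainder.
  remainder z^3 - z^2 - 2z ≠ 0; add g_5 = z^3 - z^2 - 2z to the basis.

The other S-polynomials (S(f_1,f_2), S(f_1,f_3), S(f_2,g_4), S(f_3,g_4), S(f_1,g_5), S(f_2,g_5), S(f_3,g_5), S(g_4,g_5)) all reduce to 0 modulo the current basis, so we have a Gröbner basis.
Inter-reduce: drop elements whose leading term is divisible by another's, tail-reduce, and make monic.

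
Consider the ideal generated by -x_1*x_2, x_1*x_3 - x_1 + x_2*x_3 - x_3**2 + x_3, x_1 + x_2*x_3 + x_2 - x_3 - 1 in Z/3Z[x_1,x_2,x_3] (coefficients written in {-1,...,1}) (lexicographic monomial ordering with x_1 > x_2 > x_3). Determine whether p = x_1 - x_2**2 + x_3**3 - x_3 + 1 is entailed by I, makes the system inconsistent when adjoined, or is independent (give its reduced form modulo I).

x_1 - x_2**2 + x_3**3 - x_3 + 1 lies in I (it reduces to 0).

First compute the reduced Gröbner basis of I by Buchberger's algorithm.
f_1 = -x_1*x_2, LT = x_1*x_2.
f_2 = x_1*x_3 - x_1 + x_2*x_3 - x_3**2 + x_3, LT = x_1*x_3.
f_3 = x_1 + x_2*x_3 + x_2 - x_3 - 1, LT = x_1.

S(f_1,f_2): lcm = x_1*x_2*x_3. S = x_1*x_2 - x_2**2*x_3 + x_2*x_3**2 - x_2*x_3.
  reduce S modulo (f_1, f_2, f_3):
  remainder -x_2**2*x_3 + x_2*x_3**2 - x_2*x_3 ≠ 0; add h_4 = -x_2**2*x_3 + x_2*x_3**2 - x_2*x_3 to the basis.

S(f_1,f_3): lcm = x_1*x_2. S = -x_2**2*x_3 - x_2**2 + x_2*x_3 + x_2.
  reduce S modulo (f_1, f_2, f_3, h_4):
  remainder -x_2**2 - x_2*x_3**2 - x_2*x_3 + x_2 ≠ 0; add h_5 = -x_2**2 - x_2*x_3**2 - x_2*x_3 + x_2 to the basis.

S(f_2,f_3): lcm = x_1*x_3. S = -x_1 - x_2*x_3**2 - x_3.
  reduce S modulo (f_1, f_2, f_3, h_4, h_5):
  remainder -x_2*x_3**2 + x_2*x_3 + x_2 + x_3 - 1 ≠ 0; add h_6 = -x_2*x_3**2 + x_2*x_3 + x_2 + x_3 - 1 to the basis.

S(h_4,h_5): lcm = x_2**2*x_3. S = -x_2*x_3**3 + x_2*x_3**2 - x_2*x_3.
  reduce S modulo (f_1, f_2, f_3, h_4, h_5, h_6):
  remainder x_2*x_3 - x_3**2 + x_3 ≠ 0; add h_7 = x_2*x_3 - x_3**2 + x_3 to the basis.

S(h_5,h_6): lcm = x_2**2*x_3**2. S = x_2**2*x_3 + x_2**2 + x_2*x_3**4 + x_2*x_3**3 - x_2*x_3**2 + x_2*x_3 - x_2.
  reduce S modulo (f_1, f_2, f_3, h_4, h_5, h_6, h_7):
  remainder -x_2 + x_3**3 + x_3**2 + 1 ≠ 0; add h_8 = -x_2 + x_3**3 + x_3**2 + 1 to the basis.

S(f_1,h_8): lcm = x_1*x_2. S = x_1*x_3**3 + x_1*x_3**2 + x_1.
  reduce S modulo (f_1, f_2, f_3, h_4, h_5, h_6, h_7, h_8):
  remainder x_3**4 + x_3**3 - x_3**2 - x_3 ≠ 0; add h_9 = x_3**4 + x_3**3 - x_3**2 - x_3 to the basis.

The other S-polynomials (S(f_1,h_4), S(f_2,h_4), S(f_3,h_4), S(f_1,h_5), S(f_2,h_5), S(f_3,h_5), S(f_1,h_6), S(f_2,h_6), S(f_3,h_6), S(h_4,h_6), S(f_1,h_7), S(f_2,h_7), S(f_3,h_7), S(h_4,h_7), S(h_5,h_7), S(h_6,h_7), S(f_2,h_8), S(f_3,h_8), S(h_4,h_8), S(h_5,h_8), S(h_6,h_8), S(h_7,h_8), S(f_1,h_9), S(f_2,h_9), S(f_3,h_9), S(h_4,h_9), S(h_5,h_9), S(h_6,h_9), S(h_7,h_9), S(h_8,h_9)) all reduce to 0 modulo the current basis, so we have a Gröbner basis.
Inter-reduce: drop elements whose leading term is divisible by another's, tail-reduce, and make monic.
Reduced Gröbner basis: {x_1 + x_3**3 - x_3**2 + x_3, x_2 - x_3**3 - x_3**2 - 1, x_3**4 + x_3**3 - x_3**2 - x_3}.
Label its elements g_1 = x_1 + x_3**3 - x_3**2 + x_3, g_2 = x_2 - x_3**3 - x_3**2 - 1, g_3 = x_3**4 + x_3**3 - x_3**2 - x_3.

Reduce p = x_1 - x_2**2 + x_3**3 - x_3 + 1 modulo G:
  leading term x_1: subtract (1)·g_1 from x_1 - x_2**2 + x_3**3 - x_3 + 1 → -x_2**2 + x_3**2 + x_3 + 1
  leading term x_2**2: subtract (-x_2)·g_2 from -x_2**2 + x_3**2 + x_3 + 1 → -x_2*x_3**3 - x_2*x_3**2 - x_2 + x_3**2 + x_3 + 1
  leading term x_2*x_3**3: subtract (-x_3**3)·g_2 from -x_2*x_3**3 - x_2*x_3**2 - x_2 + x_3**2 + x_3 + 1 → -x_2*x_3**2 - x_2 - x_3**6 - x_3**5 - x_3**3 + x_3**2 + x_3 + 1
  leading term x_2*x_3**2: subtract (-x_3**2)·g_2 from -x_2*x_3**2 - x_2 - x_3**6 - x_3**5 - x_3**3 + x_3**2 + x_3 + 1 → -x_2 - x_3**6 + x_3**5 - x_3**4 - x_3**3 + x_3 + 1
  leading term x_2: subtract (-1)·g_2 from -x_2 - x_3**6 + x_3**5 - x_3**4 - x_3**3 + x_3 + 1 → -x_3**6 + x_3**5 - x_3**4 + x_3**3 - x_3**2 + x_3
  leading term x_3**6: subtract (-x_3**2)·g_3 from -x_3**6 + x_3**5 - x_3**4 + x_3**3 - x_3**2 + x_3 → -x_3**5 + x_3**4 - x_3**2 + x_3
  leading term x_3**5: subtract (-x_3)·g_3 from -x_3**5 + x_3**4 - x_3**2 + x_3 → -x_3**4 - x_3**3 + x_3**2 + x_3
  leading term x_3**4: subtract (-1)·g_3 from -x_3**4 - x_3**3 + x_3**2 + x_3 → 0
  normal form = 0.
Since the normal form is 0, p ∈ I.

The remainder on division by a Gröbner basis is unique — it is the normal form.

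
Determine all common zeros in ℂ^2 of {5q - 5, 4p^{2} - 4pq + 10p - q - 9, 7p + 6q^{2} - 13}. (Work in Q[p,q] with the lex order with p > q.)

Compute a lex Gröbner basis by Buchberger's algorithm.
f_1 = 5q - 5, LT = q.
f_2 = 4p^{2} - 4pq + 10p - q - 9, LT = p^{2}.
f_3 = 7p + 6q^{2} - 13, LT = p.

The S-polynomials (S(f_1,f_2), S(f_1,f_3), S(f_2,f_3)) all reduce to 0 modulo the current basis, so we have a Gröbner basis.
Inter-reduce: drop elements whose leading term is divisible by another's, tail-reduce, and make monic.
Reduced Gröbner basis: {p - 1, q - 1}.

Elimination: the polynomial q - 1 lies in the elimination ideal for q, so q ∈ {1}. For each such q, the remaining basis elements (now univariate) give the rest of the solution.
  q = 1: the earlier basis element becomes p - 1 = 0, giving p = 1 — point (1, 1).

{(1, 1)}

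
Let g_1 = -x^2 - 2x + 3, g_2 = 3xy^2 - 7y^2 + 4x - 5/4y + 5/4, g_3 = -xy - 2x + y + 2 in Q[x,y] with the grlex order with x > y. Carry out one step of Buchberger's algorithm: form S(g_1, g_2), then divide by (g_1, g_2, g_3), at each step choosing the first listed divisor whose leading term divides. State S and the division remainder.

S(g_1, g_2) = 13/3xy^2 - 4/3x^2 + 5/12xy - 3y^2 - 5/12x; remainder on division = 64/9y^2 - 157/36x + 20/9y - 179/36.

lcm(LM(g_1), LM(g_2)) = x^2y^2.
S = (lcm/LT(g_1))·g_1 − (lcm/LT(g_2))·g_2 = 13/3xy^2 - 4/3x^2 + 5/12xy - 3y^2 - 5/12x.
Reduce S modulo (g_1, g_2, g_3) in that order:
  leading term xy^2: subtract (13/9)·g_2 from 13/3xy^2 - 4/3x^2 + 5/12xy - 3y^2 - 5/12x → -4/3x^2 + 5/12xy + 64/9y^2 - 223/36x + 65/36y - 65/36
  leading term x^2: subtract (4/3)·g_1 from -4/3x^2 + 5/12xy + 64/9y^2 - 223/36x + 65/36y - 65/36 → 5/12xy + 64/9y^2 - 127/36x + 65/36y - 209/36
  leading term xy: subtract (-5/12)·g_3 from 5/12xy + 64/9y^2 - 127/36x + 65/36y - 209/36 → 64/9y^2 - 157/36x + 20/9y - 179/36
  leading term y^2: no divisor's leading term divides it; move 64/9y^2 to the remainder.
  leading term x: no divisor's leading term divides it; move -157/36x to the remainder.
  leading term y: no divisor's leading term divides it; move 20/9y to the remainder.
  leading term 1: no divisor's leading term divides it; move -179/36 to the remainder.
The remainder 64/9y^2 - 157/36x + 20/9y - 179/36 is nonzero, so it would be added as the next basis element.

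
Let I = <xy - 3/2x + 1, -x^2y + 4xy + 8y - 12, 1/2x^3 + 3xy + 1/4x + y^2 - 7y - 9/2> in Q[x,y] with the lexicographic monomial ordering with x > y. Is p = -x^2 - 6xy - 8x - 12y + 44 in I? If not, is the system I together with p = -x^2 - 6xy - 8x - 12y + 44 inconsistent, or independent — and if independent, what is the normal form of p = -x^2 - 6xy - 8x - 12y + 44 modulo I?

-x^2 - 6xy - 8x - 12y + 44 lies in I (it reduces to 0).

First compute the reduced Gröbner basis of I by Buchberger's algorithm.
f_1 = xy - 3/2x + 1, LT = xy.
f_2 = -x^2y + 4xy + 8y - 12, LT = x^2y.
f_3 = 1/2x^3 + 3xy + 1/4x + y^2 - 7y - 9/2, LT = x^3.

S(f_1,f_2): lcm = x^2y. S = -3/2x^2 + 4xy + x + 8y - 12.
  leading term x^2: no divisor's leading term divides it; move -3/2x^2 to the remainder.
  leading term xy: subtract (4)·f_1 from 4xy + x + 8y - 12 → 7x + 8y - 16
  leading term x: no divisor's leading term divides it; move 7x to the remainder.
  leading term y: no divisor's leading term divides it; move 8y to the remainder.
  leading term 1: no divisor's leading term divides it; move -16 to the remainder.
  remainder -3/2x^2 + 7x + 8y - 16 ≠ 0; add h_4 = -3/2x^2 + 7x + 8y - 16 to the basis.

S(f_1,f_3): lcm = x^3y. S = -3/2x^3 + x^2 - 6xy^2 - 1/2xy - 2y^3 + 14y^2 + 9y.
  leading term x^3: subtract (-3)·f_3 from -3/2x^3 + x^2 - 6xy^2 - 1/2xy - 2y^3 + 14y^2 + 9y → x^2 - 6xy^2 + 17/2xy + 3/4x - 2y^3 + 17y^2 - 12y - 27/2
  leading term x^2: subtract (-2/3)·h_4 from x^2 - 6xy^2 + 17/2xy + 3/4x - 2y^3 + 17y^2 - 12y - 27/2 → -6xy^2 + 17/2xy + 65/12x - 2y^3 + 17y^2 - 20/3y - 145/6
  leading term xy^2: subtract (-6y)·f_1 from -6xy^2 + 17/2xy + 65/12x - 2y^3 + 17y^2 - 20/3y - 145/6 → -1/2xy + 65/12x - 2y^3 + 17y^2 - 2/3y - 145/6
  leading term xy: subtract (-1/2)·f_1 from -1/2xy + 65/12x - 2y^3 + 17y^2 - 2/3y - 145/6 → 14/3x - 2y^3 + 17y^2 - 2/3y - 71/3
  leading term x: no divisor's leading term divides it; move 14/3x to the remainder.
  leading term y^3: no divisor's leading term divides it; move -2y^3 to the remainder.
  leading term y^2: no divisor's leading term divides it; move 17y^2 to the remainder.
  leading term y: no divisor's leading term divides it; move -2/3y to the remainder.
  leading term 1: no divisor's leading term divides it; move -71/3 to the remainder.
  remainder 14/3x - 2y^3 + 17y^2 - 2/3y - 71/3 ≠ 0; add h_5 = 14/3x - 2y^3 + 17y^2 - 2/3y - 71/3 to the basis.

S(f_2,f_3): lcm = x^3y. S = -4x^2y - 6xy^2 - 17/2xy + 12x - 2y^3 + 14y^2 + 9y.
  leading term x^2y: subtract (-4x)·f_1 from -4x^2y - 6xy^2 - 17/2xy + 12x - 2y^3 + 14y^2 + 9y → -6x^2 - 6xy^2 - 17/2xy + 16x - 2y^3 + 14y^2 + 9y
  leading term x^2: subtract (4)·h_4 from -6x^2 - 6xy^2 - 17/2xy + 16x - 2y^3 + 14y^2 + 9y → -6xy^2 - 17/2xy - 12x - 2y^3 + 14y^2 - 23y + 64
  leading term xy^2: subtract (-6y)·f_1 from -6xy^2 - 17/2xy - 12x - 2y^3 + 14y^2 - 23y + 64 → -35/2xy - 12x - 2y^3 + 14y^2 - 17y + 64
  leading term xy: subtract (-35/2)·f_1 from -35/2xy - 12x - 2y^3 + 14y^2 - 17y + 64 → -153/4x - 2y^3 + 14y^2 - 17y + 163/2
  leading term x: subtract (-459/56)·h_5 from -153/4x - 2y^3 + 14y^2 - 17y + 163/2 → -515/28y^3 + 8587/56y^2 - 629/28y - 6299/56
  leading term y^3: no divisor's leading term divides it; move -515/28y^3 to the remainder.
  leading term y^2: no divisor's leading term divides it; move 8587/56y^2 to the remainder.
  leading term y: no divisor's leading term divides it; move -629/28y to the remainder.
  leading term 1: no divisor's leading term divides it; move -6299/56 to the remainder.
  remainder -515/28y^3 + 8587/56y^2 - 629/28y - 6299/56 ≠ 0; add h_6 = -515/28y^3 + 8587/56y^2 - 629/28y - 6299/56 to the basis.

S(f_1,h_4): lcm = x^2y. S = -3/2x^2 + 14/3xy + x + 16/3y^2 - 32/3y.
  leading term x^2: subtract (1)·h_4 from -3/2x^2 + 14/3xy + x + 16/3y^2 - 32/3y → 14/3xy - 6x + 16/3y^2 - 56/3y + 16
  leading term xy: subtract (14/3)·f_1 from 14/3xy - 6x + 16/3y^2 - 56/3y + 16 → x + 16/3y^2 - 56/3y + 34/3
  leading term x: subtract (3/14)·h_5 from x + 16/3y^2 - 56/3y + 34/3 → 3/7y^3 + 71/42y^2 - 389/21y + 689/42
  leading term y^3: subtract (-12/515)·h_6 from 3/7y^3 + 71/42y^2 - 389/21y + 689/42 → 8132/1545y^2 - 29428/1545y + 21296/1545
  leading term y^2: no divisor's leading term divides it; move 8132/1545y^2 to the remainder.
  leading term y: no divisor's leading term divides it; move -29428/1545y to the remainder.
  leading term 1: no divisor's leading term divides it; move 21296/1545 to the remainder.
  remainder 8132/1545y^2 - 29428/1545y + 21296/1545 ≠ 0; add h_7 = 8132/1545y^2 - 29428/1545y + 21296/1545 to the basis.

S(f_3,h_5): lcm = x^3. S = 3/7x^2y^3 - 51/14x^2y^2 + 1/7x^2y + 71/14x^2 + 6xy + 1/2x + 2y^2 - 14y - 9.
  leading term x^2y^3: subtract (3/7xy^2)·f_1 from 3/7x^2y^3 - 51/14x^2y^2 + 1/7x^2y + 71/14x^2 + 6xy + 1/2x + 2y^2 - 14y - 9 → -3x^2y^2 + 1/7x^2y + 71/14x^2 - 3/7xy^2 + 6xy + 1/2x + 2y^2 - 14y - 9
  leading term x^2y^2: subtract (-3xy)·f_1 from -3x^2y^2 + 1/7x^2y + 71/14x^2 - 3/7xy^2 + 6xy + 1/2x + 2y^2 - 14y - 9 → -61/14x^2y + 71/14x^2 - 3/7xy^2 + 9xy + 1/2x + 2y^2 - 14y - 9
  leading term x^2y: subtract (-61/14x)·f_1 from -61/14x^2y + 71/14x^2 - 3/7xy^2 + 9xy + 1/2x + 2y^2 - 14y - 9 → -41/28x^2 - 3/7xy^2 + 9xy + 34/7x + 2y^2 - 14y - 9
  leading term x^2: subtract (41/42)·h_4 from -41/28x^2 - 3/7xy^2 + 9xy + 34/7x + 2y^2 - 14y - 9 → -3/7xy^2 + 9xy - 83/42x + 2y^2 - 458/21y + 139/21
  leading term xy^2: subtract (-3/7y)·f_1 from -3/7xy^2 + 9xy - 83/42x + 2y^2 - 458/21y + 139/21 → 117/14xy - 83/42x + 2y^2 - 449/21y + 139/21
  leading term xy: subtract (117/14)·f_1 from 117/14xy - 83/42x + 2y^2 - 449/21y + 139/21 → 887/84x + 2y^2 - 449/21y - 73/42
  leading term x: subtract (887/392)·h_5 from 887/84x + 2y^2 - 449/21y - 73/42 → 887/196y^3 - 14295/392y^2 - 3895/196y + 20311/392
  leading term y^3: subtract (-887/3605)·h_6 from 887/196y^3 - 14295/392y^2 - 3895/196y + 20311/392 → 4549/3605y^2 - 91566/3605y + 12431/515
  leading term y^2: subtract (13647/56924)·h_7 from 4549/3605y^2 - 91566/3605y + 12431/515 → -296479/14231y + 296479/14231
  leading term y: no divisor's leading term divides it; move -296479/14231y to the remainder.
  leading term 1: no divisor's leading term divides it; move 296479/14231 to the remainder.
  remainder -296479/14231y + 296479/14231 ≠ 0; add h_8 = -296479/14231y + 296479/14231 to the basis.

The other S-polynomials (S(f_2,h_4), S(f_3,h_4), S(f_1,h_5), S(f_2,h_5), S(h_4,h_5), S(f_1,h_6), S(f_2,h_6), S(f_3,h_6), S(h_4,h_6), S(h_5,h_6), S(f_1,h_7), S(f_2,h_7), S(f_3,h_7), S(h_4,h_7), S(h_5,h_7), S(h_6,h_7), S(f_1,h_8), S(f_2,h_8), S(f_3,h_8), S(h_4,h_8), S(h_5,h_8), S(h_6,h_8), S(h_7,h_8)) all reduce to 0 modulo the current basis, so we have a Gröbner basis.
Inter-reduce: drop elements whose leading term is divisible by another's, tail-reduce, and make monic.
Reduced Gröbner basis: {x - 2, y - 1}.
Label its elements g_1 = x - 2, g_2 = y - 1.

Reduce p = -x^2 - 6xy - 8x - 12y + 44 modulo G:
  leading term x^2: subtract (-x)·g_1 from -x^2 - 6xy - 8x - 12y + 44 → -6xy - 10x - 12y + 44
  leading term xy: subtract (-6y)·g_1 from -6xy - 10x - 12y + 44 → -10x - 24y + 44
  leading term x: subtract (-10)·g_1 from -10x - 24y + 44 → -24y + 24
  leading term y: subtract (-24)·g_2 from -24y + 24 → 0
  normal form = 0.
Since the normal form is 0, p ∈ I.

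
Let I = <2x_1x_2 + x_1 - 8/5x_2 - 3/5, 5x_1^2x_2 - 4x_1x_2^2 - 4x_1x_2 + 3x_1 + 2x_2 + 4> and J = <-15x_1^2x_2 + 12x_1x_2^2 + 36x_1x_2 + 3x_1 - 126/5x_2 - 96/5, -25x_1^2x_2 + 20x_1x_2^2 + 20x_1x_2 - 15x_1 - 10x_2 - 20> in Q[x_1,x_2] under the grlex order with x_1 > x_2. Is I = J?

Equality of ideals is decidable: compute both reduced Gröbner bases (unique for the ordering) and check whether they agree.
Buchberger on the first generating set:
f_1 = 2x_1x_2 + x_1 - 8/5x_2 - 3/5, LT = x_1x_2.
f_2 = 5x_1^2x_2 - 4x_1x_2^2 - 4x_1x_2 + 3x_1 + 2x_2 + 4, LT = x_1^2x_2.

S(f_1,f_2): lcm = x_1^2x_2. S = 4/5x_1x_2^2 + 1/2x_1^2 - 9/10x_1 - 2/5x_2 - 4/5.
  leading term x_1x_2^2: subtract (2/5x_2)·f_1 from 4/5x_1x_2^2 + 1/2x_1^2 - 9/10x_1 - 2/5x_2 - 4/5 → 1/2x_1^2 - 2/5x_1x_2 + 16/25x_2^2 - 9/10x_1 - 4/25x_2 - 4/5
  leading term x_1^2: no divisor's leading term divides it; move 1/2x_1^2 to the remainder.
  leading term x_1x_2: subtract (-1/5)·f_1 from -2/5x_1x_2 + 16/25x_2^2 - 9/10x_1 - 4/25x_2 - 4/5 → 16/25x_2^2 - 7/10x_1 - 12/25x_2 - 23/25
  leading term x_2^2: no divisor's leading term divides it; move 16/25x_2^2 to the remainder.
  leading term x_1: no divisor's leading term divides it; move -7/10x_1 to the remainder.
  leading term x_2: no divisor's leading term divides it; move -12/25x_2 to the remainder.
  leading term 1: no divisor's leading term divides it; move -23/25 to the remainder.
  remainder 1/2x_1^2 + 16/25x_2^2 - 7/10x_1 - 12/25x_2 - 23/25 ≠ 0; add g_3 = 1/2x_1^2 + 16/25x_2^2 - 7/10x_1 - 12/25x_2 - 23/25 to the basis.

S(f_1,g_3): lcm = x_1^2x_2. S = -32/25x_2^3 + 1/2x_1^2 + 3/5x_1x_2 + 24/25x_2^2 - 3/10x_1 + 46/25x_2.
  leading term x_2^3: no divisor's leading term divides it; move -32/25x_2^3 to the remainder.
  leading term x_1^2: subtract (1)·g_3 from 1/2x_1^2 + 3/5x_1x_2 + 24/25x_2^2 - 3/10x_1 + 46/25x_2 → 3/5x_1x_2 + 8/25x_2^2 + 2/5x_1 + 58/25x_2 + 23/25
  leading term x_1x_2: subtract (3/10)·f_1 from 3/5x_1x_2 + 8/25x_2^2 + 2/5x_1 + 58/25x_2 + 23/25 → 8/25x_2^2 + 1/10x_1 + 14/5x_2 + 11/10
  leading term x_2^2: no divisor's leading term divides it; move 8/25x_2^2 to the remainder.
  leading term x_1: no divisor's leading term divides it; move 1/10x_1 to the remainder.
  leading term x_2: no divisor's leading term divides it; move 14/5x_2 to the remainder.
  leading term 1: no divisor's leading term divides it; move 11/10 to the remainder.
  remainder -32/25x_2^3 + 8/25x_2^2 + 1/10x_1 + 14/5x_2 + 11/10 ≠ 0; add g_4 = -32/25x_2^3 + 8/25x_2^2 + 1/10x_1 + 14/5x_2 + 11/10 to the basis.

The other S-polynomials (S(f_2,g_3), S(f_1,g_4), S(f_2,g_4), S(g_3,g_4)) all reduce to 0 modulo the current basis, so we have a Gröbner basis.
Inter-reduce: drop elements whose leading term is divisible by another's, tail-reduce, and make monic.
Reduced Gröbner basis: {x_2^3 - 1/4x_2^2 - 5/64x_1 - 35/16x_2 - 55/64, x_1^2 + 32/25x_2^2 - 7/5x_1 - 24/25x_2 - 46/25, x_1x_2 + 1/2x_1 - 4/5x_2 - 3/10}.

Buchberger on the second generating set:
h_1 = -15x_1^2x_2 + 12x_1x_2^2 + 36x_1x_2 + 3x_1 - 126/5x_2 - 96/5, LT = x_1^2x_2.
h_2 = -25x_1^2x_2 + 20x_1x_2^2 + 20x_1x_2 - 15x_1 - 10x_2 - 20, LT = x_1^2x_2.

S(h_1,h_2): lcm = x_1^2x_2. S = -8/5x_1x_2 - 4/5x_1 + 32/25x_2 + 12/25.
  leading term x_1x_2: no divisor's leading term divides it; move -8/5x_1x_2 to the remainder.
  leading term x_1: no divisor's leading term divides it; move -4/5x_1 to the remainder.
  leading term x_2: no divisor's leading term divides it; move 32/25x_2 to the remainder.
  leading term 1: no divisor's leading term divides it; move 12/25 to the remainder.
  remainder -8/5x_1x_2 - 4/5x_1 + 32/25x_2 + 12/25 ≠ 0; add k_3 = -8/5x_1x_2 - 4/5x_1 + 32/25x_2 + 12/25 to the basis.

S(h_1,k_3): lcm = x_1^2x_2. S = -4/5x_1x_2^2 - 1/2x_1^2 - 8/5x_1x_2 + 1/10x_1 + 42/25x_2 + 32/25.
  leading term x_1x_2^2: subtract (1/2x_2)·k_3 from -4/5x_1x_2^2 - 1/2x_1^2 - 8/5x_1x_2 + 1/10x_1 + 42/25x_2 + 32/25 → -1/2x_1^2 - 6/5x_1x_2 - 16/25x_2^2 + 1/10x_1 + 36/25x_2 + 32/25
  leading term x_1^2: no divisor's leading term divides it; move -1/2x_1^2 to the remainder.
  leading term x_1x_2: subtract (3/4)·k_3 from -6/5x_1x_2 - 16/25x_2^2 + 1/10x_1 + 36/25x_2 + 32/25 → -16/25x_2^2 + 7/10x_1 + 12/25x_2 + 23/25
  leading term x_2^2: no divisor's leading term divides it; move -16/25x_2^2 to the remainder.
  leading term x_1: no divisor's leading term divides it; move 7/10x_1 to the remainder.
  leading term x_2: no divisor's leading term divides it; move 12/25x_2 to the remainder.
  leading term 1: no divisor's leading term divides it; move 23/25 to the remainder.
  remainder -1/2x_1^2 - 16/25x_2^2 + 7/10x_1 + 12/25x_2 + 23/25 ≠ 0; add k_4 = -1/2x_1^2 - 16/25x_2^2 + 7/10x_1 + 12/25x_2 + 23/25 to the basis.

S(h_1,k_4): lcm = x_1^2x_2. S = -4/5x_1x_2^2 - 32/25x_2^3 - x_1x_2 + 24/25x_2^2 - 1/5x_1 + 88/25x_2 + 32/25.
  leading term x_1x_2^2: subtract (1/2x_2)·k_3 from -4/5x_1x_2^2 - 32/25x_2^3 - x_1x_2 + 24/25x_2^2 - 1/5x_1 + 88/25x_2 + 32/25 → -32/25x_2^3 - 3/5x_1x_2 + 8/25x_2^2 - 1/5x_1 + 82/25x_2 + 32/25
  leading term x_2^3: no divisor's leading term divides it; move -32/25x_2^3 to the remainder.
  leading term x_1x_2: subtract (3/8)·k_3 from -3/5x_1x_2 + 8/25x_2^2 - 1/5x_1 + 82/25x_2 + 32/25 → 8/25x_2^2 + 1/10x_1 + 14/5x_2 + 11/10
  leading term x_2^2: no divisor's leading term divides it; move 8/25x_2^2 to the remainder.
  leading term x_1: no divisor's leading term divides it; move 1/10x_1 to the remainder.
  leading term x_2: no divisor's leading term divides it; move 14/5x_2 to the remainder.
  leading term 1: no divisor's leading term divides it; move 11/10 to the remainder.
  remainder -32/25x_2^3 + 8/25x_2^2 + 1/10x_1 + 14/5x_2 + 11/10 ≠ 0; add k_5 = -32/25x_2^3 + 8/25x_2^2 + 1/10x_1 + 14/5x_2 + 11/10 to the basis.

The other S-polynomials (S(h_2,k_3), S(h_2,k_4), S(k_3,k_4), S(h_1,k_5), S(h_2,k_5), S(k_3,k_5), S(k_4,k_5)) all reduce to 0 modulo the current basis, so we have a Gröbner basis.
Inter-reduce: drop elements whose leading term is divisible by another's, tail-reduce, and make monic.
Reduced Gröbner basis: {x_2^3 - 1/4x_2^2 - 5/64x_1 - 35/16x_2 - 55/64, x_1^2 + 32/25x_2^2 - 7/5x_1 - 24/25x_2 - 46/25, x_1x_2 + 1/2x_1 - 4/5x_2 - 3/10}.

Same reduced basis, so the two generating sets span the same ideal.
The choice of monomial ordering does not affect the verdict — as long as both bases are computed under the same ordering, their equality decides ideal equality.

Yes, the ideals are equal.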